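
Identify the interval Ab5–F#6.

augmented sixth

Counting letters A–B–C–D–E–F gives a sixth.
Ab→F# = 10 semitones, 1 wider than the major sixth (9), so augmented.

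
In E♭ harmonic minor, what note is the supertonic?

Degree 2 takes the letter 1 step above E, which is F.
In harmonic minor, degree 2 sits 2 semitones above the tonic. Eb + 2 semitones is pitch class 5, spelled on F as F.

F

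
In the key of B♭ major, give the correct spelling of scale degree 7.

A

The Bb major scale runs Bb C D Eb F G A.
Degree 7 is A.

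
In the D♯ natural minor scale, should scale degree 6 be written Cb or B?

Each scale degree takes a distinct letter name. Degree 6 of a scale on D must use the letter B.
B and Cb are enharmonically the same pitch, but only B uses the letter B, so it is the correct spelling here.

B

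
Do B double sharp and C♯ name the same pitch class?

Yes

B## = pitch class 1 and C# = pitch class 1 — the same pitch class, so they are enharmonic equivalents.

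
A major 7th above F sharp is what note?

E#

F up a major seventh is E, so the target letter is E.
From F#, a major seventh is 11 semitones up: E#.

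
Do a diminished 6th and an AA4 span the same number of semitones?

Yes

A diminished sixth spans 7 semitones; a doubly augmented fourth spans 7.
They are enharmonically equivalent.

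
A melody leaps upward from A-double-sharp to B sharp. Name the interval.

minor second

Counting letters A–B gives a second.
A##→B# = 1 semitone, 1 narrower than the major second (2), so minor.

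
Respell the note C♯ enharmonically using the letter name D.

Db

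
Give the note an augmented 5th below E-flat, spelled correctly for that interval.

A fifth below E lands on the letter A.
An augmented fifth spans 8 semitones, so Eb moves to pitch class 7. On the letter A that is Abb.

Abb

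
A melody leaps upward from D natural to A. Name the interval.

Counting letters D–E–F–G–A gives a fifth.
D→A = 7 semitones, exactly the perfect fifth.

perfect fifth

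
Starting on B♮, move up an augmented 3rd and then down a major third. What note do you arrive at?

B#

An augmented third up from B is D## (letter D, 5 semitones up).
A major third down from D## is B# (letter B, 4 semitones down).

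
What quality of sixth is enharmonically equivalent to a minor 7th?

A minor seventh spans 10 semitones.
A sixth spanning 10 semitones is augmented (the major sixth is 9).

augmented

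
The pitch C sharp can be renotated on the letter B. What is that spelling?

B##

Plain B sits 2 semitones below C#, so on the letter B the same pitch needs a double sharp: B##.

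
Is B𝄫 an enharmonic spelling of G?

No

Two spellings are enharmonically equivalent only if they share a pitch class.
Here Bbb → 9, G → 7; 7 ≠ 9, so they are not.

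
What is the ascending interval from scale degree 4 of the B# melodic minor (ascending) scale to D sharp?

minor seventh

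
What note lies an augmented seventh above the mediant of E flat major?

F##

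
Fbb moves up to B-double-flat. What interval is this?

Counting letters F–G–A–B gives a fourth.
Fbb→Bbb = 6 semitones, 1 wider than the perfect fourth (5), so augmented.

augmented fourth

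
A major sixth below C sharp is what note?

E

A sixth below C lands on the letter E.
A major sixth spans 9 semitones, so C# moves to pitch class 4. On the letter E that is E.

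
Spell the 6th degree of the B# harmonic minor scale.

The B# harmonic minor scale runs B# C## D# E# F## G# A##.
Degree 6 is G#.

G#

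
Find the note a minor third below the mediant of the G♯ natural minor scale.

G#

The mediant of G# natural minor is B.
A minor third (3 semitones) below B lands on the letter G, giving G#.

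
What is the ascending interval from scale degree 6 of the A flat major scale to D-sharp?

Scale degree 6 of Ab major is F.
F up to D#: letters F→D make it a sixth; 10 semitones makes it augmented.

augmented sixth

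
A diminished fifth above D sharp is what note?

A

D up a perfect fifth is A, so the target letter is A.
From D#, a diminished fifth is 6 semitones up: A.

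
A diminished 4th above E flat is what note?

A fourth above E lands on the letter A.
A diminished fourth spans 4 semitones, so Eb moves to pitch class 7. On the letter A that is Abb.

Abb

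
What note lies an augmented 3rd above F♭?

A third above F lands on the letter A.
An augmented third spans 5 semitones, so Fb moves to pitch class 9. On the letter A that is A.

A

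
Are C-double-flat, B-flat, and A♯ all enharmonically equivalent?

Yes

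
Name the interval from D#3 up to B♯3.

major sixth

Counting letters D–E–F–G–A–B gives a sixth.
D#→B# = 9 semitones, exactly the major sixth.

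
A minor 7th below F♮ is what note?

G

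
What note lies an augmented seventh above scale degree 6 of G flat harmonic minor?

Scale degree 6 of Gb harmonic minor is Ebb.
An augmented seventh (12 semitones) above Ebb lands on the letter D, giving D.

D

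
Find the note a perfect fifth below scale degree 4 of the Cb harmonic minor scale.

Scale degree 4 of Cb harmonic minor is Fb.
A perfect fifth (7 semitones) below Fb lands on the letter B, giving Bbb.

Bbb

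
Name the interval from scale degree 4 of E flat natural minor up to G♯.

Scale degree 4 of Eb natural minor is Ab.
Ab up to G#: letters A→G make it a seventh; 12 semitones makes it augmented.

augmented seventh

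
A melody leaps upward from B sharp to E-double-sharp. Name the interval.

The letter names run B→E, a span of 3 letter steps, so the interval is some kind of fourth.
B# to E## is 6 semitones. A perfect fourth is 5, so 6 makes it augmented.

augmented fourth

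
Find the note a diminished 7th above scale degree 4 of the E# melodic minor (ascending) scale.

Scale degree 4 of E# melodic minor (ascending) is A#.
A diminished seventh (9 semitones) above A# lands on the letter G, giving G.

G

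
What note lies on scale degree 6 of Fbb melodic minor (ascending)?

Degree 6 takes the letter 5 steps above F, which is D.
In melodic minor (ascending), degree 6 sits 9 semitones above the tonic. Fbb + 9 semitones is pitch class 0, spelled on D as Dbb.

Dbb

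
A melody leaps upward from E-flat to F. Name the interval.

major second

The letter names run E→F, a span of 1 letter step, so the interval is some kind of second.
Eb to F is 2 semitones. A major second is 2, so 2 makes it major.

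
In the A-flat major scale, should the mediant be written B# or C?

C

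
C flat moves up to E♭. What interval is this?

The letter names run C→E, a span of 2 letter steps, so the interval is some kind of third.
Cb to Eb is 4 semitones. A major third is 4, so 4 makes it major.

major third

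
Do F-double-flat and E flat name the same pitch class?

Fbb = pitch class 3 and Eb = pitch class 3 — the same pitch class, so they are enharmonic equivalents.

Yes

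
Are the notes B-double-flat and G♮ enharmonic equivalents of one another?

No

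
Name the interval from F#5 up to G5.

minor second

The letter names run F→G, a span of 1 letter step, so the interval is some kind of second.
F# to G is 1 semitone. A major second is 2, so 1 makes it minor.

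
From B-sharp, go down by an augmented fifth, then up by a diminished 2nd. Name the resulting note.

Fb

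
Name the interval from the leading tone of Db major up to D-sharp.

The leading tone of Db major is C.
C up to D#: letters C→D make it a second; 3 semitones makes it augmented.

augmented second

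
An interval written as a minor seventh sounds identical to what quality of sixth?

A minor seventh spans 10 semitones.
A sixth spanning 10 semitones is augmented (the major sixth is 9).

augmented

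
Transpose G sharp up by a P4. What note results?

G up a perfect fourth is C, so the target letter is C.
From G#, a perfect fourth is 5 semitones up: C#.

C#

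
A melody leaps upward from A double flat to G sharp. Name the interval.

Counting letters A–B–C–D–E–F–G gives a seventh.
Abb→G# = 13 semitones, 2 wider than the major seventh (11), so doubly augmented.

doubly augmented seventh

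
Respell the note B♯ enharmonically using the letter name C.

C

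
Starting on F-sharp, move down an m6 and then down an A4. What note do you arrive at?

A minor sixth down from F# is A# (letter A, 8 semitones down).
An augmented fourth down from A# is E (letter E, 6 semitones down).

E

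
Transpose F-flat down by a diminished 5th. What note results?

A fifth below F lands on the letter B.
A diminished fifth spans 6 semitones, so Fb moves to pitch class 10. On the letter B that is Bb.

Bb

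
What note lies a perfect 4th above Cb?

C up a perfect fourth is F, so the target letter is F.
From Cb, a perfect fourth is 5 semitones up: Fb.

Fb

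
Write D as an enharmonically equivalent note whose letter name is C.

C##

Plain C sits 2 semitones below D, so on the letter C the same pitch needs a double sharp: C##.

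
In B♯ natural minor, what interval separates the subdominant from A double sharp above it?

augmented fourth

The subdominant of B# natural minor is E#.
E# up to A##: letters E→A make it a fourth; 6 semitones makes it augmented.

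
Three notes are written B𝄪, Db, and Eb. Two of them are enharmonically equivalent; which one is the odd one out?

Eb

In 12-tone equal temperament, enharmonic equivalents share a pitch class. B## is pitch class 1; Db is pitch class 1; Eb is pitch class 3.
B## and Db share pitch class 1, while Eb is pitch class 3.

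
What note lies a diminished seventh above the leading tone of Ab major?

Fb

The leading tone of Ab major is G.
A diminished seventh (9 semitones) above G lands on the letter F, giving Fb.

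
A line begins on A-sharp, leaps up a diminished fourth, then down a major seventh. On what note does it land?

A diminished fourth up from A# is D (letter D, 4 semitones up).
A major seventh down from D is Eb (letter E, 11 semitones down).

Eb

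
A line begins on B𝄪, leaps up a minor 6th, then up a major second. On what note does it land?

A minor sixth up from B## is G## (letter G, 8 semitones up).
A major second up from G## is A## (letter A, 2 semitones up).

A##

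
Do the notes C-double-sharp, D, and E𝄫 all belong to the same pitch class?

C## is pitch class 2; D is pitch class 2; Ebb is pitch class 2.
All spellings map to pitch class 2, so they are enharmonically equivalent.

Yes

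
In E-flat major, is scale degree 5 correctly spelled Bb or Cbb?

Bb

Each scale degree takes a distinct letter name. Degree 5 of a scale on E must use the letter B.
Bb and Cbb are enharmonically the same pitch, but only Bb uses the letter B, so it is the correct spelling here.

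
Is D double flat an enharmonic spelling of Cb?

No

Dbb is pitch class 0; Cb is pitch class 11.
The pitch classes differ (0 vs. 11), so they are not enharmonic equivalents.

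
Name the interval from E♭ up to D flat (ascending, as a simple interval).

The letter names run E→D, a span of 6 letter steps, so the interval is some kind of seventh.
Eb to Db is 10 semitones. A major seventh is 11, so 10 makes it minor.

minor seventh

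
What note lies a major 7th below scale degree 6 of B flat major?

Scale degree 6 of Bb major is G.
A major seventh (11 semitones) below G lands on the letter A, giving Ab.

Ab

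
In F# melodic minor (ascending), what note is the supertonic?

Degree 2 takes the letter 1 step above F, which is G.
In melodic minor (ascending), degree 2 sits 2 semitones above the tonic. F# + 2 semitones is pitch class 8, spelled on G as G#.

G#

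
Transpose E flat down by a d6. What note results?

A sixth below E lands on the letter G.
A diminished sixth spans 7 semitones, so Eb moves to pitch class 8. On the letter G that is G#.

G#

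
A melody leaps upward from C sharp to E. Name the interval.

minor third

The letter names run C→E, a span of 2 letter steps, so the interval is some kind of third.
C# to E is 3 semitones. A major third is 4, so 3 makes it minor.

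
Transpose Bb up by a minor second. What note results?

A second above B lands on the letter C.
A minor second spans 1 semitone, so Bb moves to pitch class 11. On the letter C that is Cb.

Cb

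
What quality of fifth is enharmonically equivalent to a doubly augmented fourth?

A doubly augmented fourth spans 7 semitones.
A fifth spanning 7 semitones is perfect (the perfect fifth is 7).

perfect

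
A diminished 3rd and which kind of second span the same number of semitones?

major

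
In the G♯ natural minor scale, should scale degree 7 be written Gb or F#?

Each scale degree takes a distinct letter name. Degree 7 of a scale on G must use the letter F.
F# and Gb are enharmonically the same pitch, but only F# uses the letter F, so it is the correct spelling here.

F#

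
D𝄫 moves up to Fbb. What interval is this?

The letter names run D→F, a span of 2 letter steps, so the interval is some kind of third.
Dbb to Fbb is 3 semitones. A major third is 4, so 3 makes it minor.

minor third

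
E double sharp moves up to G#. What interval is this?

diminished third

The letter names run E→G, a span of 2 letter steps, so the interval is some kind of third.
E## to G# is 2 semitones. A major third is 4, so 2 makes it diminished.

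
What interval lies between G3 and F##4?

augmented seventh

Counting letters G–A–B–C–D–E–F gives a seventh.
G→F## = 12 semitones, 1 wider than the major seventh (11), so augmented.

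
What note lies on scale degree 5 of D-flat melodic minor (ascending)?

Degree 5 takes the letter 4 steps above D, which is A.
In melodic minor (ascending), degree 5 sits 7 semitones above the tonic. Db + 7 semitones is pitch class 8, spelled on A as Ab.

Ab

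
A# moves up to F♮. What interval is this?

diminished sixth

The letter names run A→F, a span of 5 letter steps, so the interval is some kind of sixth.
A# to F is 7 semitones. A major sixth is 9, so 7 makes it diminished.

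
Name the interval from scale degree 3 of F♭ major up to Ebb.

diminished fifth

Scale degree 3 of Fb major is Ab.
Ab up to Ebb: letters A→E make it a fifth; 6 semitones makes it diminished.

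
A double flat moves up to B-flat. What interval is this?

augmented second

The letter names run A→B, a span of 1 letter step, so the interval is some kind of second.
Abb to Bb is 3 semitones. A major second is 2, so 3 makes it augmented.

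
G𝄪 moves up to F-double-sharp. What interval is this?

minor seventh

Counting letters G–A–B–C–D–E–F gives a seventh.
G##→F## = 10 semitones, 1 narrower than the major seventh (11), so minor.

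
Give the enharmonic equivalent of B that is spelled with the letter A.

A##

Plain A sits 2 semitones below B, so on the letter A the same pitch needs a double sharp: A##.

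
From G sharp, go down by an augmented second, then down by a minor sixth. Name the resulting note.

A

An augmented second down from G# is F (letter F, 3 semitones down).
A minor sixth down from F is A (letter A, 8 semitones down).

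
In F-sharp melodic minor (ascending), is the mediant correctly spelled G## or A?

Each scale degree takes a distinct letter name. Degree 3 of a scale on F must use the letter A.
A and G## are enharmonically the same pitch, but only A uses the letter A, so it is the correct spelling here.

A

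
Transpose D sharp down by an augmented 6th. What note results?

F

A sixth below D lands on the letter F.
An augmented sixth spans 10 semitones, so D# moves to pitch class 5. On the letter F that is F.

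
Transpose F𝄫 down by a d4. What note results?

Cb

A fourth below F lands on the letter C.
A diminished fourth spans 4 semitones, so Fbb moves to pitch class 11. On the letter C that is Cb.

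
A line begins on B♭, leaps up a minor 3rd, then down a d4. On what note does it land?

A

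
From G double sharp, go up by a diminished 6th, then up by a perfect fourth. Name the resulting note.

A

A diminished sixth up from G## is E (letter E, 7 semitones up).
A perfect fourth up from E is A (letter A, 5 semitones up).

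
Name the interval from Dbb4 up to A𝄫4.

perfect fifth

Counting letters D–E–F–G–A gives a fifth.
Dbb→Abb = 7 semitones, exactly the perfect fifth.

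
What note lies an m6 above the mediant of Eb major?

Eb

The mediant of Eb major is G.
A minor sixth (8 semitones) above G lands on the letter E, giving Eb.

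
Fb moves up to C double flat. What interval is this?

diminished fifth

Counting letters F–G–A–B–C gives a fifth.
Fb→Cbb = 6 semitones, 1 narrower than the perfect fifth (7), so diminished.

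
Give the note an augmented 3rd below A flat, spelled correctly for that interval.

A third below A lands on the letter F.
An augmented third spans 5 semitones, so Ab moves to pitch class 3. On the letter F that is Fbb.

Fbb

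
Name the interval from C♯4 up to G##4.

augmented fifth

Counting letters C–D–E–F–G gives a fifth.
C#→G## = 8 semitones, 1 wider than the perfect fifth (7), so augmented.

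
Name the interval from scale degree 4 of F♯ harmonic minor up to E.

Scale degree 4 of F# harmonic minor is B.
B up to E: letters B→E make it a fourth; 5 semitones makes it perfect.

perfect fourth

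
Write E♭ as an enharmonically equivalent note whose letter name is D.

Eb is pitch class 3. The letter D alone is pitch class 2.
To reach pitch class 3 from D requires an offset of +1 semitone, i.e. sharp: D#.

D#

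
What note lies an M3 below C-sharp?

A

C down a major third is Ab, so the target letter is A.
From C#, a major third is 4 semitones down: A.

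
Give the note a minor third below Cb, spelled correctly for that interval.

Ab

A third below C lands on the letter A.
A minor third spans 3 semitones, so Cb moves to pitch class 8. On the letter A that is Ab.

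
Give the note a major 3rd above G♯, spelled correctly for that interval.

B#

A third above G lands on the letter B.
A major third spans 4 semitones, so G# moves to pitch class 0. On the letter B that is B#.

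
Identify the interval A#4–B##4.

augmented second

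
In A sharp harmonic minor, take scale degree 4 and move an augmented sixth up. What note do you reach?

Scale degree 4 of A# harmonic minor is D#.
An augmented sixth (10 semitones) above D# lands on the letter B, giving B##.

B##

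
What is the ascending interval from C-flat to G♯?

doubly augmented fifth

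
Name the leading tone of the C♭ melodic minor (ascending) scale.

Bb

The Cb melodic minor (ascending) scale runs Cb Db Ebb Fb Gb Ab Bb.
Degree 7 is Bb.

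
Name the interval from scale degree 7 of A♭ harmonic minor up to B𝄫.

diminished third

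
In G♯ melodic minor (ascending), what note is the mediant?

B

Degree 3 takes the letter 2 steps above G, which is B.
In melodic minor (ascending), degree 3 sits 3 semitones above the tonic. G# + 3 semitones is pitch class 11, spelled on B as B.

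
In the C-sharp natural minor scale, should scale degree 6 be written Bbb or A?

Each scale degree takes a distinct letter name. Degree 6 of a scale on C must use the letter A.
A and Bbb are enharmonically the same pitch, but only A uses the letter A, so it is the correct spelling here.

A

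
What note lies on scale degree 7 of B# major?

A##

Degree 7 takes the letter 6 steps above B, which is A.
In major, degree 7 sits 11 semitones above the tonic. B# + 11 semitones is pitch class 11, spelled on A as A##.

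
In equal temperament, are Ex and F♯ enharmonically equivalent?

Yes

E## is pitch class 6; F# is pitch class 6.
All spellings map to pitch class 6, so they are enharmonically equivalent.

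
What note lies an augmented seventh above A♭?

G#

A seventh above A lands on the letter G.
An augmented seventh spans 12 semitones, so Ab moves to pitch class 8. On the letter G that is G#.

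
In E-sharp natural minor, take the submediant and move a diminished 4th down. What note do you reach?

The submediant of E# natural minor is C#.
A diminished fourth (4 semitones) below C# lands on the letter G, giving G##.

G##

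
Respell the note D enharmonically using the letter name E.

Ebb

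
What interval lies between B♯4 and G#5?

minor sixth

The letter names run B→G, a span of 5 letter steps, so the interval is some kind of sixth.
B# to G# is 8 semitones. A major sixth is 9, so 8 makes it minor.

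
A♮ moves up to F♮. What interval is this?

minor sixth

The letter names run A→F, a span of 5 letter steps, so the interval is some kind of sixth.
A to F is 8 semitones. A major sixth is 9, so 8 makes it minor.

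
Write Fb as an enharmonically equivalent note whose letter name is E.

Plain E sits at the same pitch as Fb, so on the letter E the same pitch needs a natural: E.

E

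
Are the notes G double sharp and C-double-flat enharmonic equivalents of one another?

No

G## is pitch class 9; Cbb is pitch class 10.
The pitch classes differ (9 vs. 10), so they are not enharmonic equivalents.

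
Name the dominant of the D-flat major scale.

Ab

Degree 5 takes the letter 4 steps above D, which is A.
In major, degree 5 sits 7 semitones above the tonic. Db + 7 semitones is pitch class 8, spelled on A as Ab.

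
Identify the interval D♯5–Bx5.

augmented sixth

The letter names run D→B, a span of 5 letter steps, so the interval is some kind of sixth.
D# to B## is 10 semitones. A major sixth is 9, so 10 makes it augmented.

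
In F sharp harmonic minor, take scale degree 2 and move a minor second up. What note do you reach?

Scale degree 2 of F# harmonic minor is G#.
A minor second (1 semitone) above G# lands on the letter A, giving A.

A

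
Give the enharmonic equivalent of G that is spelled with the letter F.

F##

Plain F sits 2 semitones below G, so on the letter F the same pitch needs a double sharp: F##.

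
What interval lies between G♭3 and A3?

augmented second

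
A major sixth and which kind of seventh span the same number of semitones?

diminished

A major sixth spans 9 semitones.
A seventh spanning 9 semitones is diminished (the major seventh is 11).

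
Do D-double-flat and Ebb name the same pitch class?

Two spellings are enharmonically equivalent only if they share a pitch class.
Here Dbb → 0, Ebb → 2; 0 ≠ 2, so they are not.

No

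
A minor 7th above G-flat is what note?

Fb

G up a major seventh is F#, so the target letter is F.
From Gb, a minor seventh is 10 semitones up: Fb.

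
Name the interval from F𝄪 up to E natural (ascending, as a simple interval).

Counting letters F–G–A–B–C–D–E gives a seventh.
F##→E = 9 semitones, 2 narrower than the major seventh (11), so diminished.

diminished seventh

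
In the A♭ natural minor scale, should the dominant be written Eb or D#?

Eb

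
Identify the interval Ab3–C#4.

Counting letters A–B–C gives a third.
Ab→C# = 5 semitones, 1 wider than the major third (4), so augmented.

augmented third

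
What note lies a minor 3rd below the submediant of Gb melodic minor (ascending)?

The submediant of Gb melodic minor (ascending) is Eb.
A minor third (3 semitones) below Eb lands on the letter C, giving C.

C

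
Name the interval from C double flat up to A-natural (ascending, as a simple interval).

Counting letters C–D–E–F–G–A gives a sixth.
Cbb→A = 11 semitones, 2 wider than the major sixth (9), so doubly augmented.

doubly augmented sixth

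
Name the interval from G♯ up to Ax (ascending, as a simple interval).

augmented second

Counting letters G–A gives a second.
G#→A## = 3 semitones, 1 wider than the major second (2), so augmented.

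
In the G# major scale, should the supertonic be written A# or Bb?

A#

Each scale degree takes a distinct letter name. Degree 2 of a scale on G must use the letter A.
A# and Bb are enharmonically the same pitch, but only A# uses the letter A, so it is the correct spelling here.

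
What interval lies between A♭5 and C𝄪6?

The letter names run A→C, a span of 2 letter steps, so the interval is some kind of third.
Ab to C## is 6 semitones. A major third is 4, so 6 makes it doubly augmented.

doubly augmented third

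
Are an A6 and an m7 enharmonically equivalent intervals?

Yes

An augmented sixth spans 10 semitones; a minor seventh spans 10.
They are enharmonically equivalent.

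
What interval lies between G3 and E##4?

doubly augmented sixth

Counting letters G–A–B–C–D–E gives a sixth.
G→E## = 11 semitones, 2 wider than the major sixth (9), so doubly augmented.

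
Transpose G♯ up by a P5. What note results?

D#

A fifth above G lands on the letter D.
A perfect fifth spans 7 semitones, so G# moves to pitch class 3. On the letter D that is D#.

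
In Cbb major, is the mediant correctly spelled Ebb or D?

Ebb

Each scale degree takes a distinct letter name. Degree 3 of a scale on C must use the letter E.
Ebb and D are enharmonically the same pitch, but only Ebb uses the letter E, so it is the correct spelling here.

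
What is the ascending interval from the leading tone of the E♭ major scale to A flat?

The leading tone of Eb major is D.
D up to Ab: letters D→A make it a fifth; 6 semitones makes it diminished.

diminished fifth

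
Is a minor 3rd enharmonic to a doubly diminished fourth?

Yes

A minor third spans 3 semitones; a doubly diminished fourth spans 3.
They are enharmonically equivalent.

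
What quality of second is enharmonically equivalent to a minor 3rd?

augmented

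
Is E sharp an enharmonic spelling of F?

E# is pitch class 5; F is pitch class 5.
All spellings map to pitch class 5, so they are enharmonically equivalent.

Yes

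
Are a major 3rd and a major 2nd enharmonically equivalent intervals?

A major third spans 4 semitones; a major second spans 2.
The spans differ, so they are not enharmonic equivalents.

No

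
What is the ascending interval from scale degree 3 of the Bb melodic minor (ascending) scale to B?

augmented sixth

Scale degree 3 of Bb melodic minor (ascending) is Db.
Db up to B: letters D→B make it a sixth; 10 semitones makes it augmented.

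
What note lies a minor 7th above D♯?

C#

A seventh above D lands on the letter C.
A minor seventh spans 10 semitones, so D# moves to pitch class 1. On the letter C that is C#.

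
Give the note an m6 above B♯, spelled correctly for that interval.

G#

A sixth above B lands on the letter G.
A minor sixth spans 8 semitones, so B# moves to pitch class 8. On the letter G that is G#.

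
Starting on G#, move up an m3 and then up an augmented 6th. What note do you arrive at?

G##

A minor third up from G# is B (letter B, 3 semitones up).
An augmented sixth up from B is G## (letter G, 10 semitones up).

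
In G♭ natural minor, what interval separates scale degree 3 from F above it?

Scale degree 3 of Gb natural minor is Bbb.
Bbb up to F: letters B→F make it a fifth; 8 semitones makes it augmented.

augmented fifth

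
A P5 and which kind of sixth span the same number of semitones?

diminished

A perfect fifth spans 7 semitones.
A sixth spanning 7 semitones is diminished (the major sixth is 9).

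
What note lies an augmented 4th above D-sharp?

D up a perfect fourth is G, so the target letter is G.
From D#, an augmented fourth is 6 semitones up: G##.

G##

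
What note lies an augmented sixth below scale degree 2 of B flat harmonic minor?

Ebb

Scale degree 2 of Bb harmonic minor is C.
An augmented sixth (10 semitones) below C lands on the letter E, giving Ebb.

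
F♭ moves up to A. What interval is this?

augmented third

The letter names run F→A, a span of 2 letter steps, so the interval is some kind of third.
Fb to A is 5 semitones. A major third is 4, so 5 makes it augmented.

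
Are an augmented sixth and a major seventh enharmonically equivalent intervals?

No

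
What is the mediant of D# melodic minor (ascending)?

Degree 3 takes the letter 2 steps above D, which is F.
In melodic minor (ascending), degree 3 sits 3 semitones above the tonic. D# + 3 semitones is pitch class 6, spelled on F as F#.

F#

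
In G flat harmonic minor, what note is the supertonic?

Ab

Degree 2 takes the letter 1 step above G, which is A.
In harmonic minor, degree 2 sits 2 semitones above the tonic. Gb + 2 semitones is pitch class 8, spelled on A as Ab.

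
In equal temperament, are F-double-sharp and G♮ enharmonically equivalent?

Yes

F## is pitch class 7; G is pitch class 7.
All spellings map to pitch class 7, so they are enharmonically equivalent.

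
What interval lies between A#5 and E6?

diminished fifth

Counting letters A–B–C–D–E gives a fifth.
A#→E = 6 semitones, 1 narrower than the perfect fifth (7), so diminished.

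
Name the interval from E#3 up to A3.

Counting letters E–F–G–A gives a fourth.
E#→A = 4 semitones, 1 narrower than the perfect fourth (5), so diminished.

diminished fourth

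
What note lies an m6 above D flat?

Bbb

A sixth above D lands on the letter B.
A minor sixth spans 8 semitones, so Db moves to pitch class 9. On the letter B that is Bbb.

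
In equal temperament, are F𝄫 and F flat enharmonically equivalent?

Two spellings are enharmonically equivalent only if they share a pitch class.
Here Fbb → 3, Fb → 4; 3 ≠ 4, so they are not.

No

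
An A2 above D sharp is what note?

A second above D lands on the letter E.
An augmented second spans 3 semitones, so D# moves to pitch class 6. On the letter E that is E##.

E##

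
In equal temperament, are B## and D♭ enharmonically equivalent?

B## = pitch class 1 and Db = pitch class 1 — the same pitch class, so they are enharmonic equivalents.

Yes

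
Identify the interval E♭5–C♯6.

Counting letters E–F–G–A–B–C gives a sixth.
Eb→C# = 10 semitones, 1 wider than the major sixth (9), so augmented.

augmented sixth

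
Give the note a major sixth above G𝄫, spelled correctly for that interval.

G up a major sixth is E, so the target letter is E.
From Gbb, a major sixth is 9 semitones up: Ebb.

Ebb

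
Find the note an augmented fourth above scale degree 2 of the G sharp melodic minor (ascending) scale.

D##

Scale degree 2 of G# melodic minor (ascending) is A#.
An augmented fourth (6 semitones) above A# lands on the letter D, giving D##.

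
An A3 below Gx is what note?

A third below G lands on the letter E.
An augmented third spans 5 semitones, so G## moves to pitch class 4. On the letter E that is E.

E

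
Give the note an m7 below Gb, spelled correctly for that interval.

A seventh below G lands on the letter A.
A minor seventh spans 10 semitones, so Gb moves to pitch class 8. On the letter A that is Ab.

Ab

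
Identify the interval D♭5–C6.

major seventh

Counting letters D–E–F–G–A–B–C gives a seventh.
Db→C = 11 semitones, exactly the major seventh.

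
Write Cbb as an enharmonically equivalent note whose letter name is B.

Bb

Cbb is pitch class 10. The letter B alone is pitch class 11.
To reach pitch class 10 from B requires an offset of -1 semitone, i.e. flat: Bb.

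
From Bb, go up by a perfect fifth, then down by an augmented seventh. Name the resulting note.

Gbb

A perfect fifth up from Bb is F (letter F, 7 semitones up).
An augmented seventh down from F is Gbb (letter G, 12 semitones down).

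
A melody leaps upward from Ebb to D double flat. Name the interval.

Counting letters E–F–G–A–B–C–D gives a seventh.
Ebb→Dbb = 10 semitones, 1 narrower than the major seventh (11), so minor.

minor seventh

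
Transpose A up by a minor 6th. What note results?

F

A sixth above A lands on the letter F.
A minor sixth spans 8 semitones, so A moves to pitch class 5. On the letter F that is F.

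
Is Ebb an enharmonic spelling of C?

No

Ebb is pitch class 2; C is pitch class 0.
The pitch classes differ (2 vs. 0), so they are not enharmonic equivalents.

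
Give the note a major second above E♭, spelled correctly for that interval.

E up a major second is F#, so the target letter is F.
From Eb, a major second is 2 semitones up: F.

F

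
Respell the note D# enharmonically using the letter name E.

Eb

D# is pitch class 3. The letter E alone is pitch class 4.
To reach pitch class 3 from E requires an offset of -1 semitone, i.e. flat: Eb.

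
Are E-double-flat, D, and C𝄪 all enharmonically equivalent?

Yes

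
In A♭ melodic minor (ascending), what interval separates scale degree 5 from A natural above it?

Scale degree 5 of Ab melodic minor (ascending) is Eb.
Eb up to A: letters E→A make it a fourth; 6 semitones makes it augmented.

augmented fourth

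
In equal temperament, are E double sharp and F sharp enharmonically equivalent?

E## = pitch class 6 and F# = pitch class 6 — the same pitch class, so they are enharmonic equivalents.

Yes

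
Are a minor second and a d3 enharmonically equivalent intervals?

A minor second spans 1 semitone; a diminished third spans 2.
The spans differ, so they are not enharmonic equivalents.

No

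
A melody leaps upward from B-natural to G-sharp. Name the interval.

The letter names run B→G, a span of 5 letter steps, so the interval is some kind of sixth.
B to G# is 9 semitones. A major sixth is 9, so 9 makes it major.

major sixth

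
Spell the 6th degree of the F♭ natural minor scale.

Degree 6 takes the letter 5 steps above F, which is D.
In natural minor, degree 6 sits 8 semitones above the tonic. Fb + 8 semitones is pitch class 0, spelled on D as Dbb.

Dbb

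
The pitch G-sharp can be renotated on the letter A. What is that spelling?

Ab

G# is pitch class 8. The letter A alone is pitch class 9.
To reach pitch class 8 from A requires an offset of -1 semitone, i.e. flat: Ab.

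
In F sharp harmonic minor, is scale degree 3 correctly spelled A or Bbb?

Each scale degree takes a distinct letter name. Degree 3 of a scale on F must use the letter A.
A and Bbb are enharmonically the same pitch, but only A uses the letter A, so it is the correct spelling here.

A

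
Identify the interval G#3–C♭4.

doubly diminished fourth

The letter names run G→C, a span of 3 letter steps, so the interval is some kind of fourth.
G# to Cb is 3 semitones. A perfect fourth is 5, so 3 makes it doubly diminished.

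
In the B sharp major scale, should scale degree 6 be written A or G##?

G##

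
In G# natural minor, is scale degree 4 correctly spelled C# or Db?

Each scale degree takes a distinct letter name. Degree 4 of a scale on G must use the letter C.
C# and Db are enharmonically the same pitch, but only C# uses the letter C, so it is the correct spelling here.

C#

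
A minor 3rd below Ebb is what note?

E down a major third is C, so the target letter is C.
From Ebb, a minor third is 3 semitones down: Cb.

Cb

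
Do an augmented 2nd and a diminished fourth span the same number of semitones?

No

An augmented second spans 3 semitones; a diminished fourth spans 4.
The spans differ, so they are not enharmonic equivalents.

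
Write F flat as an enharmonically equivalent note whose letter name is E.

Fb is pitch class 4. The letter E alone is pitch class 4.
Pitch class 4 on E needs no accidental: E.

E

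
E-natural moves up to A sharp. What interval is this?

The letter names run E→A, a span of 3 letter steps, so the interval is some kind of fourth.
E to A# is 6 semitones. A perfect fourth is 5, so 6 makes it augmented.

augmented fourth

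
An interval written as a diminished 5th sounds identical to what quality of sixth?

doubly diminished

A diminished fifth spans 6 semitones.
A sixth spanning 6 semitones is doubly diminished (the major sixth is 9).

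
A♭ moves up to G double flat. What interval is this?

diminished seventh

Counting letters A–B–C–D–E–F–G gives a seventh.
Ab→Gbb = 9 semitones, 2 narrower than the major seventh (11), so diminished.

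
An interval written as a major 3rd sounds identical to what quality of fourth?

diminished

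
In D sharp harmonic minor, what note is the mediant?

Degree 3 takes the letter 2 steps above D, which is F.
In harmonic minor, degree 3 sits 3 semitones above the tonic. D# + 3 semitones is pitch class 6, spelled on F as F#.

F#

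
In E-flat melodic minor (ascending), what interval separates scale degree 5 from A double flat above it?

diminished seventh

Scale degree 5 of Eb melodic minor (ascending) is Bb.
Bb up to Abb: letters B→A make it a seventh; 9 semitones makes it diminished.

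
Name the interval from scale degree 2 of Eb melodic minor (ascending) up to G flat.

Scale degree 2 of Eb melodic minor (ascending) is F.
F up to Gb: letters F→G make it a second; 1 semitone makes it minor.

minor second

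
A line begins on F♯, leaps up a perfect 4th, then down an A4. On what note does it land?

A perfect fourth up from F# is B (letter B, 5 semitones up).
An augmented fourth down from B is F (letter F, 6 semitones down).

F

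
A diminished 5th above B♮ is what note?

F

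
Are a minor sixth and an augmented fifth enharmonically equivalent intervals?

Yes

A minor sixth spans 8 semitones; an augmented fifth spans 8.
They are enharmonically equivalent.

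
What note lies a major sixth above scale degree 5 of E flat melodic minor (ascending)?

Scale degree 5 of Eb melodic minor (ascending) is Bb.
A major sixth (9 semitones) above Bb lands on the letter G, giving G.

G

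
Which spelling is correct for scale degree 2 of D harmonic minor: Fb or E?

E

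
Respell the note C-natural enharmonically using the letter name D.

Dbb

Plain D sits 2 semitones above C, so on the letter D the same pitch needs a double flat: Dbb.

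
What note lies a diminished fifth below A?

D#

A down a perfect fifth is D, so the target letter is D.
From A, a diminished fifth is 6 semitones down: D#.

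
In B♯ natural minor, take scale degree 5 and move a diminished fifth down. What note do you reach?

Scale degree 5 of B# natural minor is F##.
A diminished fifth (6 semitones) below F## lands on the letter B, giving B##.

B##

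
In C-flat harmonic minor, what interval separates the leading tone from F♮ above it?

The leading tone of Cb harmonic minor is Bb.
Bb up to F: letters B→F make it a fifth; 7 semitones makes it perfect.

perfect fifth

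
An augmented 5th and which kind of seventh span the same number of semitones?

doubly diminished

An augmented fifth spans 8 semitones.
A seventh spanning 8 semitones is doubly diminished (the major seventh is 11).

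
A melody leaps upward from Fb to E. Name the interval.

augmented seventh

Counting letters F–G–A–B–C–D–E gives a seventh.
Fb→E = 12 semitones, 1 wider than the major seventh (11), so augmented.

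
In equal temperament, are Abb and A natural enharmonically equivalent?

Two spellings are enharmonically equivalent only if they share a pitch class.
Here Abb → 7, A → 9; 7 ≠ 9, so they are not.

No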